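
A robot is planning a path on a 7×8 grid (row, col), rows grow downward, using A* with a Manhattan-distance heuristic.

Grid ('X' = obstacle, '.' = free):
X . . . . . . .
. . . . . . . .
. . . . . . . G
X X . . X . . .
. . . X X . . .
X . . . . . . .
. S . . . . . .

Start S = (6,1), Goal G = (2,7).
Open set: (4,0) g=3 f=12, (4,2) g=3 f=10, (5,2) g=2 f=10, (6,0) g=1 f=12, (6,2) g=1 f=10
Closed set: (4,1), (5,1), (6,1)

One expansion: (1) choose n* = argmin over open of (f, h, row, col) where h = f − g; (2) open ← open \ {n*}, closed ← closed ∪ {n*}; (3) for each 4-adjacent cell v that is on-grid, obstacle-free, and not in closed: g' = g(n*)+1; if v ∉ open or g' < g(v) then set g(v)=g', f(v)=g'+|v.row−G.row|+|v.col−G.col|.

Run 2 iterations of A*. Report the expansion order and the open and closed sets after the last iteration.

order=[(4,2) → (3,2)]; open=[(2,2) g=5 f=10, (3,3) g=5 f=10, (4,0) g=3 f=12, (5,2) g=2 f=10, (6,0) g=1 f=12, (6,2) g=1 f=10]; closed=[(3,2), (4,1), (4,2), (5,1), (6,1)]

step 1: expand (4,2) (f=10, h=7) → closed; open now [(3,2) g=4 f=10, (4,0) g=3 f=12, (5,2) g=2 f=10, (6,0) g=1 f=12, (6,2) g=1 f=10]
step 2: expand (3,2) (f=10, h=6) → closed; open now [(2,2) g=5 f=10, (3,3) g=5 f=10, (4,0) g=3 f=12, (5,2) g=2 f=10, (6,0) g=1 f=12, (6,2) g=1 f=10]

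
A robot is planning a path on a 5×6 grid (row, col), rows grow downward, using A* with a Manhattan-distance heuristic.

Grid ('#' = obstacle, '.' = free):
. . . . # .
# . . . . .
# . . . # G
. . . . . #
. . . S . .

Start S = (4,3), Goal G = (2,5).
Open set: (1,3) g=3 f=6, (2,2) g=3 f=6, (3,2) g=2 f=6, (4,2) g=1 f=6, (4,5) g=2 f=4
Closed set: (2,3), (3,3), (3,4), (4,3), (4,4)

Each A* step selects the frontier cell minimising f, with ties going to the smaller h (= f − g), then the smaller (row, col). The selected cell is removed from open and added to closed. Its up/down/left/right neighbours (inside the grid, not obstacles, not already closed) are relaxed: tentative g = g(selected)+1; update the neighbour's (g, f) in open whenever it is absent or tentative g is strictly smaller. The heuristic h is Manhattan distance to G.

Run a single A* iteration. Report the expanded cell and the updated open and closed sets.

step 1: expand (4,5) (f=4, h=2) → closed; open now [(1,3) g=3 f=6, (2,2) g=3 f=6, (3,2) g=2 f=6, (4,2) g=1 f=6]

expanded=(4,5); open=[(1,3) g=3 f=6, (2,2) g=3 f=6, (3,2) g=2 f=6, (4,2) g=1 f=6]; closed=[(2,3), (3,3), (3,4), (4,3), (4,4), (4,5)]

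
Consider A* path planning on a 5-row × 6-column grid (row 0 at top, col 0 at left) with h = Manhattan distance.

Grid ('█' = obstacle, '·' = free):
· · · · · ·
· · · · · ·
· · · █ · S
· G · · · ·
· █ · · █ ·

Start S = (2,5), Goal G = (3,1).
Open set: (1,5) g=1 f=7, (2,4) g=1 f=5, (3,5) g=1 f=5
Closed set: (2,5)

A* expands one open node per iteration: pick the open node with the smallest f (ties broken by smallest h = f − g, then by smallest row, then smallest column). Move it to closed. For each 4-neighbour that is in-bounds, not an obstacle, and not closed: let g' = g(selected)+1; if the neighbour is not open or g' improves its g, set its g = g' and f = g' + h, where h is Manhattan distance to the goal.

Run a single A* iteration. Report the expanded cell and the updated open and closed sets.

expanded=(2,4); open=[(1,4) g=2 f=7, (1,5) g=1 f=7, (3,4) g=2 f=5, (3,5) g=1 f=5]; closed=[(2,4), (2,5)]

step 1: expand (2,4) (f=5, h=4) → closed; open now [(1,4) g=2 f=7, (1,5) g=1 f=7, (3,4) g=2 f=5, (3,5) g=1 f=5]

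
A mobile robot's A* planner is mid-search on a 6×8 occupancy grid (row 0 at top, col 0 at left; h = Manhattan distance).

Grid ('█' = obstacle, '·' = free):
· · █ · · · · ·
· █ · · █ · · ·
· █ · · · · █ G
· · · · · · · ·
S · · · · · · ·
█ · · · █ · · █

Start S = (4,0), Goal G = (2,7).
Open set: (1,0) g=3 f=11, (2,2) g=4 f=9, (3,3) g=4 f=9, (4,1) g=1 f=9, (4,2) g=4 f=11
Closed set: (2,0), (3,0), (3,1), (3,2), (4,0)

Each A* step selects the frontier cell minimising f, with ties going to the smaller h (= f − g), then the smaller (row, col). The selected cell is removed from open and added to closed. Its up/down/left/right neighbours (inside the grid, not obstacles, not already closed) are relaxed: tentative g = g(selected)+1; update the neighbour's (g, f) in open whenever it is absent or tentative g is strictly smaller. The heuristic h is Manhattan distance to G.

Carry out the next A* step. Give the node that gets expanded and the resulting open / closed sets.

step 1: expand (2,2) (f=9, h=5) → closed; open now [(1,0) g=3 f=11, (1,2) g=5 f=11, (2,3) g=5 f=9, (3,3) g=4 f=9, (4,1) g=1 f=9, (4,2) g=4 f=11]

expanded=(2,2); open=[(1,0) g=3 f=11, (1,2) g=5 f=11, (2,3) g=5 f=9, (3,3) g=4 f=9, (4,1) g=1 f=9, (4,2) g=4 f=11]; closed=[(2,0), (2,2), (3,0), (3,1), (3,2), (4,0)]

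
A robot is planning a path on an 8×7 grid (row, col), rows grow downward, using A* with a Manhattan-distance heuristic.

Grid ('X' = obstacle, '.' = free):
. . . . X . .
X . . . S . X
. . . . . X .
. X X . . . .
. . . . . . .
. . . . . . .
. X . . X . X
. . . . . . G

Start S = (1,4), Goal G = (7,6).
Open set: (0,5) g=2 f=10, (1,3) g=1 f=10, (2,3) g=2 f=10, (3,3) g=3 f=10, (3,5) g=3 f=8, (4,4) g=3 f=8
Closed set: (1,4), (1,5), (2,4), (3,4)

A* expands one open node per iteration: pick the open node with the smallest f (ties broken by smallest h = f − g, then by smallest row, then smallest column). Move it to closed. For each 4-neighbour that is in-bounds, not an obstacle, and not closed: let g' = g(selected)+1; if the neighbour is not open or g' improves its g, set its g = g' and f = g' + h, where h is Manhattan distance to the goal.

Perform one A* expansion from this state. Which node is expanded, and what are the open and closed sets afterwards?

step 1: expand (3,5) (f=8, h=5) → closed; open now [(0,5) g=2 f=10, (1,3) g=1 f=10, (2,3) g=2 f=10, (3,3) g=3 f=10, (3,6) g=4 f=8, (4,4) g=3 f=8, (4,5) g=4 f=8]

expanded=(3,5); open=[(0,5) g=2 f=10, (1,3) g=1 f=10, (2,3) g=2 f=10, (3,3) g=3 f=10, (3,6) g=4 f=8, (4,4) g=3 f=8, (4,5) g=4 f=8]; closed=[(1,4), (1,5), (2,4), (3,4), (3,5)]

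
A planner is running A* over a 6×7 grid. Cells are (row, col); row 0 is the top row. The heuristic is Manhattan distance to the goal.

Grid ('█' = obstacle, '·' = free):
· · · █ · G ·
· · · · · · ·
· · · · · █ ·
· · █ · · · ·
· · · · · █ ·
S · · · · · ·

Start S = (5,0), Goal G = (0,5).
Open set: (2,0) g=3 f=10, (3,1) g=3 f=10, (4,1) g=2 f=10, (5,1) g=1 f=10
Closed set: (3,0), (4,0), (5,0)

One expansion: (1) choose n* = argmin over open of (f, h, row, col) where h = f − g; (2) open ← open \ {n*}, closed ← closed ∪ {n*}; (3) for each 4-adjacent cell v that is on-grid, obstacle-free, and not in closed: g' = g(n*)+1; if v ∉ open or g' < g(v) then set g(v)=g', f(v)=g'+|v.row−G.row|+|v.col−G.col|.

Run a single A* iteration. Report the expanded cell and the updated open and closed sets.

step 1: expand (2,0) (f=10, h=7) → closed; open now [(1,0) g=4 f=10, (2,1) g=4 f=10, (3,1) g=3 f=10, (4,1) g=2 f=10, (5,1) g=1 f=10]

expanded=(2,0); open=[(1,0) g=4 f=10, (2,1) g=4 f=10, (3,1) g=3 f=10, (4,1) g=2 f=10, (5,1) g=1 f=10]; closed=[(2,0), (3,0), (4,0), (5,0)]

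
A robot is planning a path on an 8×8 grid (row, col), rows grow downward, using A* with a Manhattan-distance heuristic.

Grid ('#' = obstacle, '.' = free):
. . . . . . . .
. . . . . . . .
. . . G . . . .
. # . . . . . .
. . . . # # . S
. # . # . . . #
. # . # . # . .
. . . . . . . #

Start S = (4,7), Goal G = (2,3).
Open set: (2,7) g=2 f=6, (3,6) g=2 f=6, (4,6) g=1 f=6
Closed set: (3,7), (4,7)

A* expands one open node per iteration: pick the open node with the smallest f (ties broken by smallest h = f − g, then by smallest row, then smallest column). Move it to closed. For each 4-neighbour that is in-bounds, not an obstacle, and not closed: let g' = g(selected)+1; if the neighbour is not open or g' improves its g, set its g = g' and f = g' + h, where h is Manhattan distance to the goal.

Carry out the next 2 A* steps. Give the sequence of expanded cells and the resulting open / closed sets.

step 1: expand (2,7) (f=6, h=4) → closed; open now [(1,7) g=3 f=8, (2,6) g=3 f=6, (3,6) g=2 f=6, (4,6) g=1 f=6]
step 2: expand (2,6) (f=6, h=3) → closed; open now [(1,6) g=4 f=8, (1,7) g=3 f=8, (2,5) g=4 f=6, (3,6) g=2 f=6, (4,6) g=1 f=6]

order=[(2,7) → (2,6)]; open=[(1,6) g=4 f=8, (1,7) g=3 f=8, (2,5) g=4 f=6, (3,6) g=2 f=6, (4,6) g=1 f=6]; closed=[(2,6), (2,7), (3,7), (4,7)]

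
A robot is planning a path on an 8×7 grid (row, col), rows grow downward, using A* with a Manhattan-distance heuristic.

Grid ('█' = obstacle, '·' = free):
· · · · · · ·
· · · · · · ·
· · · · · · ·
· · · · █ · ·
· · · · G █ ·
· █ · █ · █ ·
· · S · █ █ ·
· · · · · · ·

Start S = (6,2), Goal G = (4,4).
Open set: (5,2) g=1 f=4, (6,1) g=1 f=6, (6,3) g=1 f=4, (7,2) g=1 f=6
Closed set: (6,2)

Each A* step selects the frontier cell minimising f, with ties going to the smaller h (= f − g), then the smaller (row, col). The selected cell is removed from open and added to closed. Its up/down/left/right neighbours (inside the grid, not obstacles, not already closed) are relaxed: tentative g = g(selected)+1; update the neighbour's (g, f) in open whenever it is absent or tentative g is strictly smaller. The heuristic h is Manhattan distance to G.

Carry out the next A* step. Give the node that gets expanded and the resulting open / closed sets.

step 1: expand (5,2) (f=4, h=3) → closed; open now [(4,2) g=2 f=4, (6,1) g=1 f=6, (6,3) g=1 f=4, (7,2) g=1 f=6]

expanded=(5,2); open=[(4,2) g=2 f=4, (6,1) g=1 f=6, (6,3) g=1 f=4, (7,2) g=1 f=6]; closed=[(5,2), (6,2)]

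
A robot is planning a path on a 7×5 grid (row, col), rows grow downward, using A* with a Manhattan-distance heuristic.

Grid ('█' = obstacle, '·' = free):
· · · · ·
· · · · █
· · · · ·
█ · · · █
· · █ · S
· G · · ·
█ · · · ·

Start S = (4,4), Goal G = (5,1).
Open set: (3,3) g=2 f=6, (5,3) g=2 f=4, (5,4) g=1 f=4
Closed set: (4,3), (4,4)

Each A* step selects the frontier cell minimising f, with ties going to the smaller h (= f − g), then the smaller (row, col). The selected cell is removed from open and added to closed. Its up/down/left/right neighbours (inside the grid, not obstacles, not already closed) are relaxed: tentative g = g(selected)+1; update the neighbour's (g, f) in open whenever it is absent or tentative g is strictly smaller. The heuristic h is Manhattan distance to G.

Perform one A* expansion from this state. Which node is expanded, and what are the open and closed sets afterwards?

expanded=(5,3); open=[(3,3) g=2 f=6, (5,2) g=3 f=4, (5,4) g=1 f=4, (6,3) g=3 f=6]; closed=[(4,3), (4,4), (5,3)]

step 1: expand (5,3) (f=4, h=2) → closed; open now [(3,3) g=2 f=6, (5,2) g=3 f=4, (5,4) g=1 f=4, (6,3) g=3 f=6]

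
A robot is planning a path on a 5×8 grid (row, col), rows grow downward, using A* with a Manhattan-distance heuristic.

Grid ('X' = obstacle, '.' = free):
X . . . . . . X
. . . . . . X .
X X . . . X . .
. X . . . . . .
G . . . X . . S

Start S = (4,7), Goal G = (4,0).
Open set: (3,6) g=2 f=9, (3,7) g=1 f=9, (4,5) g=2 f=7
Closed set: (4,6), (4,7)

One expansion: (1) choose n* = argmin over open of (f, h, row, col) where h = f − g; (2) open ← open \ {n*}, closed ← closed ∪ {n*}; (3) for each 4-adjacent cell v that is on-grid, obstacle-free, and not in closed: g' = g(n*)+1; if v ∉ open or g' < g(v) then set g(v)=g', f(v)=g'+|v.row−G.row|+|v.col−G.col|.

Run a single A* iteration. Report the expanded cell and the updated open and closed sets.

expanded=(4,5); open=[(3,5) g=3 f=9, (3,6) g=2 f=9, (3,7) g=1 f=9]; closed=[(4,5), (4,6), (4,7)]

step 1: expand (4,5) (f=7, h=5) → closed; open now [(3,5) g=3 f=9, (3,6) g=2 f=9, (3,7) g=1 f=9]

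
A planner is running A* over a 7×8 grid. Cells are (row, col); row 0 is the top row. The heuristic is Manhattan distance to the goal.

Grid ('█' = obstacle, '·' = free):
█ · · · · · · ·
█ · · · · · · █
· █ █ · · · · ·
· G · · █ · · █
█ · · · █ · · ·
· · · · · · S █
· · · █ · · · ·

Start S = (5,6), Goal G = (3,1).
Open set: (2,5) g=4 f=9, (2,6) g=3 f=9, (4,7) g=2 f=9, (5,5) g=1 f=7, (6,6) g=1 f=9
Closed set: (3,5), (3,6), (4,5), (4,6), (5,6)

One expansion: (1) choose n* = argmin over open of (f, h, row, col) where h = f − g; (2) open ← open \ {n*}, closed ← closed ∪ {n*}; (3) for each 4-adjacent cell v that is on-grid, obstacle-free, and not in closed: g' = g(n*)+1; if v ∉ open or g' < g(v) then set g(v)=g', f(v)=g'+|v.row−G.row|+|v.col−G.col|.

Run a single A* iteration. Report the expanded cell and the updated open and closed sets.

step 1: expand (5,5) (f=7, h=6) → closed; open now [(2,5) g=4 f=9, (2,6) g=3 f=9, (4,7) g=2 f=9, (5,4) g=2 f=7, (6,5) g=2 f=9, (6,6) g=1 f=9]

expanded=(5,5); open=[(2,5) g=4 f=9, (2,6) g=3 f=9, (4,7) g=2 f=9, (5,4) g=2 f=7, (6,5) g=2 f=9, (6,6) g=1 f=9]; closed=[(3,5), (3,6), (4,5), (4,6), (5,5), (5,6)]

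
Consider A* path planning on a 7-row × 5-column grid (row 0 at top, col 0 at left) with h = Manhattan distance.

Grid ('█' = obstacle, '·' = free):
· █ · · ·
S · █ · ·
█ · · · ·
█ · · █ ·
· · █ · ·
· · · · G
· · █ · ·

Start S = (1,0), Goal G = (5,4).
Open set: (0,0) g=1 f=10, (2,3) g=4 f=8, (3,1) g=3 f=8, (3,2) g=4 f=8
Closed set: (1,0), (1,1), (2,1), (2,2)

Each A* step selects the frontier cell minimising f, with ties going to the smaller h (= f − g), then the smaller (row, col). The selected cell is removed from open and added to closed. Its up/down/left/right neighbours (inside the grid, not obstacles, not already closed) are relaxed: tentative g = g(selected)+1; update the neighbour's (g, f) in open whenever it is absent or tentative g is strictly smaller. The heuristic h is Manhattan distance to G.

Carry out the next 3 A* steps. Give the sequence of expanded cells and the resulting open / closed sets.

step 1: expand (2,3) (f=8, h=4) → closed; open now [(0,0) g=1 f=10, (1,3) g=5 f=10, (2,4) g=5 f=8, (3,1) g=3 f=8, (3,2) g=4 f=8]
step 2: expand (2,4) (f=8, h=3) → closed; open now [(0,0) g=1 f=10, (1,3) g=5 f=10, (1,4) g=6 f=10, (3,1) g=3 f=8, (3,2) g=4 f=8, (3,4) g=6 f=8]
step 3: expand (3,4) (f=8, h=2) → closed; open now [(0,0) g=1 f=10, (1,3) g=5 f=10, (1,4) g=6 f=10, (3,1) g=3 f=8, (3,2) g=4 f=8, (4,4) g=7 f=8]

order=[(2,3) → (2,4) → (3,4)]; open=[(0,0) g=1 f=10, (1,3) g=5 f=10, (1,4) g=6 f=10, (3,1) g=3 f=8, (3,2) g=4 f=8, (4,4) g=7 f=8]; closed=[(1,0), (1,1), (2,1), (2,2), (2,3), (2,4), (3,4)]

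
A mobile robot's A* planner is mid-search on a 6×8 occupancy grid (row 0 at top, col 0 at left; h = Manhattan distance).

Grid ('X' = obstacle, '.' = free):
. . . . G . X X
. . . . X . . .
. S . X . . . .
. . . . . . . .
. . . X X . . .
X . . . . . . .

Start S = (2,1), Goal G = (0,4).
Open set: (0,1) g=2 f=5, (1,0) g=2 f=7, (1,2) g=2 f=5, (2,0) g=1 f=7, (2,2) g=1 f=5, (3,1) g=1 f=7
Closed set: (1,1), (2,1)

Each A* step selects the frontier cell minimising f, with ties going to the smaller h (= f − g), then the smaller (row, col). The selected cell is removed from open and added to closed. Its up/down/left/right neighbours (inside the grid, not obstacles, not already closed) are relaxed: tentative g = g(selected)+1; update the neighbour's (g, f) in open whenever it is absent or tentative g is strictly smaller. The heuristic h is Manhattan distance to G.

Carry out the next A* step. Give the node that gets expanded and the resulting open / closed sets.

step 1: expand (0,1) (f=5, h=3) → closed; open now [(0,0) g=3 f=7, (0,2) g=3 f=5, (1,0) g=2 f=7, (1,2) g=2 f=5, (2,0) g=1 f=7, (2,2) g=1 f=5, (3,1) g=1 f=7]

expanded=(0,1); open=[(0,0) g=3 f=7, (0,2) g=3 f=5, (1,0) g=2 f=7, (1,2) g=2 f=5, (2,0) g=1 f=7, (2,2) g=1 f=5, (3,1) g=1 f=7]; closed=[(0,1), (1,1), (2,1)]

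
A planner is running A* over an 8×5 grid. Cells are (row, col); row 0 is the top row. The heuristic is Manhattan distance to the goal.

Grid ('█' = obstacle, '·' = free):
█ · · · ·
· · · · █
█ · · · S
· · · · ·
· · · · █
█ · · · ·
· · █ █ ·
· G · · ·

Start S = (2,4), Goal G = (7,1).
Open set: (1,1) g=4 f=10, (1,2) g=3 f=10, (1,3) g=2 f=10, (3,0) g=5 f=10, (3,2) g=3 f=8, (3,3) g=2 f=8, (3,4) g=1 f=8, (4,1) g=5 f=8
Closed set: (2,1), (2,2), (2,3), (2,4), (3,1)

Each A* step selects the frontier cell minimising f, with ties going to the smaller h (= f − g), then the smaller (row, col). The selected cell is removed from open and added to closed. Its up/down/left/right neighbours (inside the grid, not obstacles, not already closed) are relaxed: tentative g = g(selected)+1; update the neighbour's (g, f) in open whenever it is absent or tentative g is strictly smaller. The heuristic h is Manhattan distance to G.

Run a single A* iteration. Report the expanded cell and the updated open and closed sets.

step 1: expand (4,1) (f=8, h=3) → closed; open now [(1,1) g=4 f=10, (1,2) g=3 f=10, (1,3) g=2 f=10, (3,0) g=5 f=10, (3,2) g=3 f=8, (3,3) g=2 f=8, (3,4) g=1 f=8, (4,0) g=6 f=10, (4,2) g=6 f=10, (5,1) g=6 f=8]

expanded=(4,1); open=[(1,1) g=4 f=10, (1,2) g=3 f=10, (1,3) g=2 f=10, (3,0) g=5 f=10, (3,2) g=3 f=8, (3,3) g=2 f=8, (3,4) g=1 f=8, (4,0) g=6 f=10, (4,2) g=6 f=10, (5,1) g=6 f=8]; closed=[(2,1), (2,2), (2,3), (2,4), (3,1), (4,1)]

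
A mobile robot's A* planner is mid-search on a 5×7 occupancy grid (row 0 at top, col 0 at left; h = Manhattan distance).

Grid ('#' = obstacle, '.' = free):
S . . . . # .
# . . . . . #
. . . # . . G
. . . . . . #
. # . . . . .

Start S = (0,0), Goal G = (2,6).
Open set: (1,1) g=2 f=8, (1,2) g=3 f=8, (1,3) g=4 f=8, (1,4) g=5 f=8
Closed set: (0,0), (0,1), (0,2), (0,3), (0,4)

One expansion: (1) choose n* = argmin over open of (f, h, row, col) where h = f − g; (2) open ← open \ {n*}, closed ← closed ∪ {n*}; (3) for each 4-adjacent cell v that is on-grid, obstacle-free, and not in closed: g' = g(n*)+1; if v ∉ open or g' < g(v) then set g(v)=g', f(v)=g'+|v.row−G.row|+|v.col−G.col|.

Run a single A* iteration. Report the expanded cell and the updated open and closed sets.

step 1: expand (1,4) (f=8, h=3) → closed; open now [(1,1) g=2 f=8, (1,2) g=3 f=8, (1,3) g=4 f=8, (1,5) g=6 f=8, (2,4) g=6 f=8]

expanded=(1,4); open=[(1,1) g=2 f=8, (1,2) g=3 f=8, (1,3) g=4 f=8, (1,5) g=6 f=8, (2,4) g=6 f=8]; closed=[(0,0), (0,1), (0,2), (0,3), (0,4), (1,4)]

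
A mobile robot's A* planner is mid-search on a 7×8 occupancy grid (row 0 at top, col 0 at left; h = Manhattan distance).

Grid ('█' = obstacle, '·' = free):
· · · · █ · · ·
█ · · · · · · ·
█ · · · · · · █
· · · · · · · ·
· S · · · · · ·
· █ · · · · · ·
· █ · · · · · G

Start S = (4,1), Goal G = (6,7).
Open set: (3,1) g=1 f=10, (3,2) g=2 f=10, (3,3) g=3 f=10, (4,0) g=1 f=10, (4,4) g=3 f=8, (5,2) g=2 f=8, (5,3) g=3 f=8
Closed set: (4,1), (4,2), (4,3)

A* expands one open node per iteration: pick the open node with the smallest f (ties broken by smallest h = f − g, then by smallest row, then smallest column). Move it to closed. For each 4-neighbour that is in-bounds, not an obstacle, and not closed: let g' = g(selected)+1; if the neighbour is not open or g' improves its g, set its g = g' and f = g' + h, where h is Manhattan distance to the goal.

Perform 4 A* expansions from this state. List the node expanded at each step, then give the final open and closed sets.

step 1: expand (4,4) (f=8, h=5) → closed; open now [(3,1) g=1 f=10, (3,2) g=2 f=10, (3,3) g=3 f=10, (3,4) g=4 f=10, (4,0) g=1 f=10, (4,5) g=4 f=8, (5,2) g=2 f=8, (5,3) g=3 f=8, (5,4) g=4 f=8]
step 2: expand (4,5) (f=8, h=4) → closed; open now [(3,1) g=1 f=10, (3,2) g=2 f=10, (3,3) g=3 f=10, (3,4) g=4 f=10, (3,5) g=5 f=10, (4,0) g=1 f=10, (4,6) g=5 f=8, (5,2) g=2 f=8, (5,3) g=3 f=8, (5,4) g=4 f=8, (5,5) g=5 f=8]
step 3: expand (4,6) (f=8, h=3) → closed; open now [(3,1) g=1 f=10, (3,2) g=2 f=10, (3,3) g=3 f=10, (3,4) g=4 f=10, (3,5) g=5 f=10, (3,6) g=6 f=10, (4,0) g=1 f=10, (4,7) g=6 f=8, (5,2) g=2 f=8, (5,3) g=3 f=8, (5,4) g=4 f=8, (5,5) g=5 f=8, (5,6) g=6 f=8]
step 4: expand (4,7) (f=8, h=2) → closed; open now [(3,1) g=1 f=10, (3,2) g=2 f=10, (3,3) g=3 f=10, (3,4) g=4 f=10, (3,5) g=5 f=10, (3,6) g=6 f=10, (3,7) g=7 f=10, (4,0) g=1 f=10, (5,2) g=2 f=8, (5,3) g=3 f=8, (5,4) g=4 f=8, (5,5) g=5 f=8, (5,6) g=6 f=8, (5,7) g=7 f=8]

order=[(4,4) → (4,5) → (4,6) → (4,7)]; open=[(3,1) g=1 f=10, (3,2) g=2 f=10, (3,3) g=3 f=10, (3,4) g=4 f=10, (3,5) g=5 f=10, (3,6) g=6 f=10, (3,7) g=7 f=10, (4,0) g=1 f=10, (5,2) g=2 f=8, (5,3) g=3 f=8, (5,4) g=4 f=8, (5,5) g=5 f=8, (5,6) g=6 f=8, (5,7) g=7 f=8]; closed=[(4,1), (4,2), (4,3), (4,4), (4,5), (4,6), (4,7)]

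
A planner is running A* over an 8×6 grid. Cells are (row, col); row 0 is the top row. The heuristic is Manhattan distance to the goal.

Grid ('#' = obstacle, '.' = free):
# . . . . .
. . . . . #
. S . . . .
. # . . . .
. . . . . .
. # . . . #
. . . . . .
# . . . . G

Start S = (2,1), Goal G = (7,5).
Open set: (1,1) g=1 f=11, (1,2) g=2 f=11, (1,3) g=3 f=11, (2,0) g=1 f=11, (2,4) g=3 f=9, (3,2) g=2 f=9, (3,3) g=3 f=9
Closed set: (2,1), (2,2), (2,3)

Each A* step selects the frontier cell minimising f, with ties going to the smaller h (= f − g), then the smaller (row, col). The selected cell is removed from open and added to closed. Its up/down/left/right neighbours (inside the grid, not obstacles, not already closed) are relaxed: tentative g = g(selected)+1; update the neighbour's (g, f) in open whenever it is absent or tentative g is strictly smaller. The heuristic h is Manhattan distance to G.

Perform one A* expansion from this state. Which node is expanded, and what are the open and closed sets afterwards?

step 1: expand (2,4) (f=9, h=6) → closed; open now [(1,1) g=1 f=11, (1,2) g=2 f=11, (1,3) g=3 f=11, (1,4) g=4 f=11, (2,0) g=1 f=11, (2,5) g=4 f=9, (3,2) g=2 f=9, (3,3) g=3 f=9, (3,4) g=4 f=9]

expanded=(2,4); open=[(1,1) g=1 f=11, (1,2) g=2 f=11, (1,3) g=3 f=11, (1,4) g=4 f=11, (2,0) g=1 f=11, (2,5) g=4 f=9, (3,2) g=2 f=9, (3,3) g=3 f=9, (3,4) g=4 f=9]; closed=[(2,1), (2,2), (2,3), (2,4)]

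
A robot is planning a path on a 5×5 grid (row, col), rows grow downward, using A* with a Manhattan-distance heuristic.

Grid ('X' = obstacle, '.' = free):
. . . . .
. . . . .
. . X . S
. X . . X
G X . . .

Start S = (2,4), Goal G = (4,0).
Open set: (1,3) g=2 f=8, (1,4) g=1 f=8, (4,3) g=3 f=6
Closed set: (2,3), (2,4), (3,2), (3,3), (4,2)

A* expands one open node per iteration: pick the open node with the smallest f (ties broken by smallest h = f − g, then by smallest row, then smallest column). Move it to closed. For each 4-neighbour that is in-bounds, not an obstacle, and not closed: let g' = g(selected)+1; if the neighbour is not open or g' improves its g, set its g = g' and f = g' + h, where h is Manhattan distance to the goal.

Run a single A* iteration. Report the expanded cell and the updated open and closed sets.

step 1: expand (4,3) (f=6, h=3) → closed; open now [(1,3) g=2 f=8, (1,4) g=1 f=8, (4,4) g=4 f=8]

expanded=(4,3); open=[(1,3) g=2 f=8, (1,4) g=1 f=8, (4,4) g=4 f=8]; closed=[(2,3), (2,4), (3,2), (3,3), (4,2), (4,3)]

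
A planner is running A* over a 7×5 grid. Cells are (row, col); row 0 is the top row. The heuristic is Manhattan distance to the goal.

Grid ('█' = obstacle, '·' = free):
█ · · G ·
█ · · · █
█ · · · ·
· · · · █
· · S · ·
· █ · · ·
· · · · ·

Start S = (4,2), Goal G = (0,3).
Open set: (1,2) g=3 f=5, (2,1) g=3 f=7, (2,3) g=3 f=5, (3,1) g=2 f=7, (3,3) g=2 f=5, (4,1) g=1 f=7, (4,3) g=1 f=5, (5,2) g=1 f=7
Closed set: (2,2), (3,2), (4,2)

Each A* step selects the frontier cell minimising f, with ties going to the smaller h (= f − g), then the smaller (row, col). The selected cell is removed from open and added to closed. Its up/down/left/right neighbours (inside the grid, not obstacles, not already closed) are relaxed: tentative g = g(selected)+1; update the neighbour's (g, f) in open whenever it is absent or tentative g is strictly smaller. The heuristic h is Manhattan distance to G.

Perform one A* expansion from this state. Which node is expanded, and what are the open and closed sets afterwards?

step 1: expand (1,2) (f=5, h=2) → closed; open now [(0,2) g=4 f=5, (1,1) g=4 f=7, (1,3) g=4 f=5, (2,1) g=3 f=7, (2,3) g=3 f=5, (3,1) g=2 f=7, (3,3) g=2 f=5, (4,1) g=1 f=7, (4,3) g=1 f=5, (5,2) g=1 f=7]

expanded=(1,2); open=[(0,2) g=4 f=5, (1,1) g=4 f=7, (1,3) g=4 f=5, (2,1) g=3 f=7, (2,3) g=3 f=5, (3,1) g=2 f=7, (3,3) g=2 f=5, (4,1) g=1 f=7, (4,3) g=1 f=5, (5,2) g=1 f=7]; closed=[(1,2), (2,2), (3,2), (4,2)]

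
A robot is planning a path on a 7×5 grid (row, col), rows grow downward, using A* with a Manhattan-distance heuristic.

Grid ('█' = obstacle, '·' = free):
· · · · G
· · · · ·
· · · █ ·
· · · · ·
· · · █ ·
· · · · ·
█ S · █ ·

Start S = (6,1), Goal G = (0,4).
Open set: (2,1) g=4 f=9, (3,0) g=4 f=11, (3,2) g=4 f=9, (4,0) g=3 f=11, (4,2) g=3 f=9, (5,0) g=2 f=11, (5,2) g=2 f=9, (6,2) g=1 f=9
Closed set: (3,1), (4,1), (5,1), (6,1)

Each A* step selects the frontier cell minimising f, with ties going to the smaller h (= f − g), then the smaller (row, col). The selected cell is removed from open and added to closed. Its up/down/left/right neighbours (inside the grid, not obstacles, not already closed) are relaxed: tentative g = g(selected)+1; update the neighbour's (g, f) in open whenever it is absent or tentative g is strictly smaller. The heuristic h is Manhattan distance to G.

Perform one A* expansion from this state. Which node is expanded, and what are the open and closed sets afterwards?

step 1: expand (2,1) (f=9, h=5) → closed; open now [(1,1) g=5 f=9, (2,0) g=5 f=11, (2,2) g=5 f=9, (3,0) g=4 f=11, (3,2) g=4 f=9, (4,0) g=3 f=11, (4,2) g=3 f=9, (5,0) g=2 f=11, (5,2) g=2 f=9, (6,2) g=1 f=9]

expanded=(2,1); open=[(1,1) g=5 f=9, (2,0) g=5 f=11, (2,2) g=5 f=9, (3,0) g=4 f=11, (3,2) g=4 f=9, (4,0) g=3 f=11, (4,2) g=3 f=9, (5,0) g=2 f=11, (5,2) g=2 f=9, (6,2) g=1 f=9]; closed=[(2,1), (3,1), (4,1), (5,1), (6,1)]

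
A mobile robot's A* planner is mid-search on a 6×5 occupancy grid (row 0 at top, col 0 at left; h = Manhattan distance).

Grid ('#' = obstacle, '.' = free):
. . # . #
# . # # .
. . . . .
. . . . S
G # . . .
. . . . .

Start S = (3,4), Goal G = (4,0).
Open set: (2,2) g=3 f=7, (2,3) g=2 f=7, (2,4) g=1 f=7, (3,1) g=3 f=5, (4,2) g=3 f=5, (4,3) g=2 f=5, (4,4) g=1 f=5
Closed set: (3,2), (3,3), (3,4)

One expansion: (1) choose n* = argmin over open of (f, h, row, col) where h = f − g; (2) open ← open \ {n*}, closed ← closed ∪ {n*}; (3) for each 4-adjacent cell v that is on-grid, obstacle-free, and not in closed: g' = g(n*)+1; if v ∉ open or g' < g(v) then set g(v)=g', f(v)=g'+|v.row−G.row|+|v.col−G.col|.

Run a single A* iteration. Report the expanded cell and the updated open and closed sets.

expanded=(3,1); open=[(2,1) g=4 f=7, (2,2) g=3 f=7, (2,3) g=2 f=7, (2,4) g=1 f=7, (3,0) g=4 f=5, (4,2) g=3 f=5, (4,3) g=2 f=5, (4,4) g=1 f=5]; closed=[(3,1), (3,2), (3,3), (3,4)]

step 1: expand (3,1) (f=5, h=2) → closed; open now [(2,1) g=4 f=7, (2,2) g=3 f=7, (2,3) g=2 f=7, (2,4) g=1 f=7, (3,0) g=4 f=5, (4,2) g=3 f=5, (4,3) g=2 f=5, (4,4) g=1 f=5]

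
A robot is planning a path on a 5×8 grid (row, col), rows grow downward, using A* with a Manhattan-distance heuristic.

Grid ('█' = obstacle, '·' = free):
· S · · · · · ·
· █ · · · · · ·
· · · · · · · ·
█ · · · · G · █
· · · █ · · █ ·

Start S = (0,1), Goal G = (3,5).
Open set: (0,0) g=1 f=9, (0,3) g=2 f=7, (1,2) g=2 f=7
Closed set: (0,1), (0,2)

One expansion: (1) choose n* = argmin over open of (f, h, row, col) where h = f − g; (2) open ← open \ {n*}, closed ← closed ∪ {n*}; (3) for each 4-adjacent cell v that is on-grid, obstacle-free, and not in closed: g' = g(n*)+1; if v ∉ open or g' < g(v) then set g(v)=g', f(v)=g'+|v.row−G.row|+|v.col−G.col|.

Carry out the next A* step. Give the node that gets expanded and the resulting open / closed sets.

expanded=(0,3); open=[(0,0) g=1 f=9, (0,4) g=3 f=7, (1,2) g=2 f=7, (1,3) g=3 f=7]; closed=[(0,1), (0,2), (0,3)]

step 1: expand (0,3) (f=7, h=5) → closed; open now [(0,0) g=1 f=9, (0,4) g=3 f=7, (1,2) g=2 f=7, (1,3) g=3 f=7]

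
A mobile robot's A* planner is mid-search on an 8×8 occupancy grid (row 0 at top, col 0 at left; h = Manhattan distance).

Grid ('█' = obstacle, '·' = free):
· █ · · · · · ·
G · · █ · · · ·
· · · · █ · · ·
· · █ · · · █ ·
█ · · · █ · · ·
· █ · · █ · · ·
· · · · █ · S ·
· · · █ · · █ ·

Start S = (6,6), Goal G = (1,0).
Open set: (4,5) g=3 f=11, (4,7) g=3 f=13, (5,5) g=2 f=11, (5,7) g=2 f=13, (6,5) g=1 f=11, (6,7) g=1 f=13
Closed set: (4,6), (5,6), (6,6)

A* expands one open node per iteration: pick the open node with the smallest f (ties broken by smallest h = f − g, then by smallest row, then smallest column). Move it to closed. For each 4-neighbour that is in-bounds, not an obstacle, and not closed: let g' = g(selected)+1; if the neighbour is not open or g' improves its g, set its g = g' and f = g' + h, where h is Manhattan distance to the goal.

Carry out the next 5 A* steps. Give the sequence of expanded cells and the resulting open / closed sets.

order=[(4,5) → (3,5) → (2,5) → (1,5) → (1,4)]; open=[(0,4) g=8 f=13, (0,5) g=7 f=13, (1,6) g=7 f=13, (2,6) g=6 f=13, (3,4) g=5 f=11, (4,7) g=3 f=13, (5,5) g=2 f=11, (5,7) g=2 f=13, (6,5) g=1 f=11, (6,7) g=1 f=13]; closed=[(1,4), (1,5), (2,5), (3,5), (4,5), (4,6), (5,6), (6,6)]

step 1: expand (4,5) (f=11, h=8) → closed; open now [(3,5) g=4 f=11, (4,7) g=3 f=13, (5,5) g=2 f=11, (5,7) g=2 f=13, (6,5) g=1 f=11, (6,7) g=1 f=13]
step 2: expand (3,5) (f=11, h=7) → closed; open now [(2,5) g=5 f=11, (3,4) g=5 f=11, (4,7) g=3 f=13, (5,5) g=2 f=11, (5,7) g=2 f=13, (6,5) g=1 f=11, (6,7) g=1 f=13]
step 3: expand (2,5) (f=11, h=6) → closed; open now [(1,5) g=6 f=11, (2,6) g=6 f=13, (3,4) g=5 f=11, (4,7) g=3 f=13, (5,5) g=2 f=11, (5,7) g=2 f=13, (6,5) g=1 f=11, (6,7) g=1 f=13]
step 4: expand (1,5) (f=11, h=5) → closed; open now [(0,5) g=7 f=13, (1,4) g=7 f=11, (1,6) g=7 f=13, (2,6) g=6 f=13, (3,4) g=5 f=11, (4,7) g=3 f=13, (5,5) g=2 f=11, (5,7) g=2 f=13, (6,5) g=1 f=11, (6,7) g=1 f=13]
step 5: expand (1,4) (f=11, h=4) → closed; open now [(0,4) g=8 f=13, (0,5) g=7 f=13, (1,6) g=7 f=13, (2,6) g=6 f=13, (3,4) g=5 f=11, (4,7) g=3 f=13, (5,5) g=2 f=11, (5,7) g=2 f=13, (6,5) g=1 f=11, (6,7) g=1 f=13]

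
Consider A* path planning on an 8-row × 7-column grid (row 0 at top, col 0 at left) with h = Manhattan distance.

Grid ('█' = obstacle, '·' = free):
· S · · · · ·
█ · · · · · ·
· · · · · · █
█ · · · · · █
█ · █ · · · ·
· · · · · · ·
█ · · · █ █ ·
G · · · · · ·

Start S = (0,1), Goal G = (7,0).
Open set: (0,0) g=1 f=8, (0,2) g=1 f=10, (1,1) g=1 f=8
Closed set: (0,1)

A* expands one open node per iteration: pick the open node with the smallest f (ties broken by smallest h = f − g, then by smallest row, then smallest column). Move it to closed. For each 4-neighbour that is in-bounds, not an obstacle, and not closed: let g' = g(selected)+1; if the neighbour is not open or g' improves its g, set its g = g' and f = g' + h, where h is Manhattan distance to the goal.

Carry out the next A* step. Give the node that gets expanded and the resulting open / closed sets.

step 1: expand (0,0) (f=8, h=7) → closed; open now [(0,2) g=1 f=10, (1,1) g=1 f=8]

expanded=(0,0); open=[(0,2) g=1 f=10, (1,1) g=1 f=8]; closed=[(0,0), (0,1)]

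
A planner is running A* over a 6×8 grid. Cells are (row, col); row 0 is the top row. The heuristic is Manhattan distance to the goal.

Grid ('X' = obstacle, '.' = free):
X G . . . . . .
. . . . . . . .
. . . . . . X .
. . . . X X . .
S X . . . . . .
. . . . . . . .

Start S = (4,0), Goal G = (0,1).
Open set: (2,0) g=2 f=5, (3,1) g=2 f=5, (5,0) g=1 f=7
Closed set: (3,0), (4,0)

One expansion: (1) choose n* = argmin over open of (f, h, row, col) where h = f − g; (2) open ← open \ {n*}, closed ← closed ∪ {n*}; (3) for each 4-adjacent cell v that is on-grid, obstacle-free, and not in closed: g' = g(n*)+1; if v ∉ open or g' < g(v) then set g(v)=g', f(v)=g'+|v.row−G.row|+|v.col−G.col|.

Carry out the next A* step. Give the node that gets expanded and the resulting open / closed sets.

expanded=(2,0); open=[(1,0) g=3 f=5, (2,1) g=3 f=5, (3,1) g=2 f=5, (5,0) g=1 f=7]; closed=[(2,0), (3,0), (4,0)]

step 1: expand (2,0) (f=5, h=3) → closed; open now [(1,0) g=3 f=5, (2,1) g=3 f=5, (3,1) g=2 f=5, (5,0) g=1 f=7]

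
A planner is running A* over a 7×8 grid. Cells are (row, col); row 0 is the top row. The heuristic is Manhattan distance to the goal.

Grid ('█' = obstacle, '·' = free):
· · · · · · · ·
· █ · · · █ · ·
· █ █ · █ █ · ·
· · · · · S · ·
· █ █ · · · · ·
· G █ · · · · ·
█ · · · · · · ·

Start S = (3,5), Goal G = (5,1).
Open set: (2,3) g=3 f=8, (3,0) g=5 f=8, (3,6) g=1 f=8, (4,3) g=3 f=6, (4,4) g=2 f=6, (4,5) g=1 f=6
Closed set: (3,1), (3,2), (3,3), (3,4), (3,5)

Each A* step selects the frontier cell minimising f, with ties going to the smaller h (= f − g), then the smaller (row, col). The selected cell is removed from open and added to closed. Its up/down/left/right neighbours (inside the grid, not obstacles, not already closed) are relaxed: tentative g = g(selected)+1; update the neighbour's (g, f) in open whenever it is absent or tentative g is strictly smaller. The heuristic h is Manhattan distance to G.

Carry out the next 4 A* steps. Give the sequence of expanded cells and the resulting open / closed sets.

step 1: expand (4,3) (f=6, h=3) → closed; open now [(2,3) g=3 f=8, (3,0) g=5 f=8, (3,6) g=1 f=8, (4,4) g=2 f=6, (4,5) g=1 f=6, (5,3) g=4 f=6]
step 2: expand (5,3) (f=6, h=2) → closed; open now [(2,3) g=3 f=8, (3,0) g=5 f=8, (3,6) g=1 f=8, (4,4) g=2 f=6, (4,5) g=1 f=6, (5,4) g=5 f=8, (6,3) g=5 f=8]
step 3: expand (4,4) (f=6, h=4) → closed; open now [(2,3) g=3 f=8, (3,0) g=5 f=8, (3,6) g=1 f=8, (4,5) g=1 f=6, (5,4) g=3 f=6, (6,3) g=5 f=8]
step 4: expand (5,4) (f=6, h=3) → closed; open now [(2,3) g=3 f=8, (3,0) g=5 f=8, (3,6) g=1 f=8, (4,5) g=1 f=6, (5,5) g=4 f=8, (6,3) g=5 f=8, (6,4) g=4 f=8]

order=[(4,3) → (5,3) → (4,4) → (5,4)]; open=[(2,3) g=3 f=8, (3,0) g=5 f=8, (3,6) g=1 f=8, (4,5) g=1 f=6, (5,5) g=4 f=8, (6,3) g=5 f=8, (6,4) g=4 f=8]; closed=[(3,1), (3,2), (3,3), (3,4), (3,5), (4,3), (4,4), (5,3), (5,4)]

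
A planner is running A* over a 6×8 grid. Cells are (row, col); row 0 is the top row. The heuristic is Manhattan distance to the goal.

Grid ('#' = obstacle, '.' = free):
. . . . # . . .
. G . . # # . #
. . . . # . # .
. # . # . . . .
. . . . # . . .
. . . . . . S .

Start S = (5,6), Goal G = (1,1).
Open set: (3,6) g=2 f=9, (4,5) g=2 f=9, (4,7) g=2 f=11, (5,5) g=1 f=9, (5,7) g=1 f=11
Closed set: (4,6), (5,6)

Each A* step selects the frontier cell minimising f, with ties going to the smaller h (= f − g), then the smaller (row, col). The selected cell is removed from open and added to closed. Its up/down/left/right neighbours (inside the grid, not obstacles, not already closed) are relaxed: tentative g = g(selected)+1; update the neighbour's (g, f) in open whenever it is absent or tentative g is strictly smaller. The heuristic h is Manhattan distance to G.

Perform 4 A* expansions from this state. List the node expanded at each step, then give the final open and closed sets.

step 1: expand (3,6) (f=9, h=7) → closed; open now [(3,5) g=3 f=9, (3,7) g=3 f=11, (4,5) g=2 f=9, (4,7) g=2 f=11, (5,5) g=1 f=9, (5,7) g=1 f=11]
step 2: expand (3,5) (f=9, h=6) → closed; open now [(2,5) g=4 f=9, (3,4) g=4 f=9, (3,7) g=3 f=11, (4,5) g=2 f=9, (4,7) g=2 f=11, (5,5) g=1 f=9, (5,7) g=1 f=11]
step 3: expand (2,5) (f=9, h=5) → closed; open now [(3,4) g=4 f=9, (3,7) g=3 f=11, (4,5) g=2 f=9, (4,7) g=2 f=11, (5,5) g=1 f=9, (5,7) g=1 f=11]
step 4: expand (3,4) (f=9, h=5) → closed; open now [(3,7) g=3 f=11, (4,5) g=2 f=9, (4,7) g=2 f=11, (5,5) g=1 f=9, (5,7) g=1 f=11]

order=[(3,6) → (3,5) → (2,5) → (3,4)]; open=[(3,7) g=3 f=11, (4,5) g=2 f=9, (4,7) g=2 f=11, (5,5) g=1 f=9, (5,7) g=1 f=11]; closed=[(2,5), (3,4), (3,5), (3,6), (4,6), (5,6)]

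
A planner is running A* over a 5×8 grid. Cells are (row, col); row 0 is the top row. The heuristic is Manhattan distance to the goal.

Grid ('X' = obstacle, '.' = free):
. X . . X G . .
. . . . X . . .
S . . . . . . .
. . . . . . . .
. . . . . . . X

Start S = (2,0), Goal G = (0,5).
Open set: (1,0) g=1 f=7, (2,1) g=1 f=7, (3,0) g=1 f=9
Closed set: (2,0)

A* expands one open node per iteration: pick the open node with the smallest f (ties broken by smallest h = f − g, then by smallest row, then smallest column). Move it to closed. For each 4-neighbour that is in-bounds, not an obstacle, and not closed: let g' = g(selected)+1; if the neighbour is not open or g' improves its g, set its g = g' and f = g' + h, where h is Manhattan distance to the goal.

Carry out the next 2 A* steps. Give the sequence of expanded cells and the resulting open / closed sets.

order=[(1,0) → (0,0)]; open=[(1,1) g=2 f=7, (2,1) g=1 f=7, (3,0) g=1 f=9]; closed=[(0,0), (1,0), (2,0)]

step 1: expand (1,0) (f=7, h=6) → closed; open now [(0,0) g=2 f=7, (1,1) g=2 f=7, (2,1) g=1 f=7, (3,0) g=1 f=9]
step 2: expand (0,0) (f=7, h=5) → closed; open now [(1,1) g=2 f=7, (2,1) g=1 f=7, (3,0) g=1 f=9]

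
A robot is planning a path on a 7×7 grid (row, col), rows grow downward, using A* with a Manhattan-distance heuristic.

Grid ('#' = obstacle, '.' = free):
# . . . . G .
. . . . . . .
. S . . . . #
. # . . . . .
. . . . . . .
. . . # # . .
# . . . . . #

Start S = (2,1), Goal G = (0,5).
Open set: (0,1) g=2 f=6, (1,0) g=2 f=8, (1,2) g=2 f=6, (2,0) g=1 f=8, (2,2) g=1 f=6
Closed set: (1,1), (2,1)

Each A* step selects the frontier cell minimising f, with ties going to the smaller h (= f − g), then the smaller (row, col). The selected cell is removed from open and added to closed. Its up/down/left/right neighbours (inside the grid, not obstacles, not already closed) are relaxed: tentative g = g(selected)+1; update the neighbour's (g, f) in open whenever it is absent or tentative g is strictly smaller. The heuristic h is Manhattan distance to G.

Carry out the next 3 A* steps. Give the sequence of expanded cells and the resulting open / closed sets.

step 1: expand (0,1) (f=6, h=4) → closed; open now [(0,2) g=3 f=6, (1,0) g=2 f=8, (1,2) g=2 f=6, (2,0) g=1 f=8, (2,2) g=1 f=6]
step 2: expand (0,2) (f=6, h=3) → closed; open now [(0,3) g=4 f=6, (1,0) g=2 f=8, (1,2) g=2 f=6, (2,0) g=1 f=8, (2,2) g=1 f=6]
step 3: expand (0,3) (f=6, h=2) → closed; open now [(0,4) g=5 f=6, (1,0) g=2 f=8, (1,2) g=2 f=6, (1,3) g=5 f=8, (2,0) g=1 f=8, (2,2) g=1 f=6]

order=[(0,1) → (0,2) → (0,3)]; open=[(0,4) g=5 f=6, (1,0) g=2 f=8, (1,2) g=2 f=6, (1,3) g=5 f=8, (2,0) g=1 f=8, (2,2) g=1 f=6]; closed=[(0,1), (0,2), (0,3), (1,1), (2,1)]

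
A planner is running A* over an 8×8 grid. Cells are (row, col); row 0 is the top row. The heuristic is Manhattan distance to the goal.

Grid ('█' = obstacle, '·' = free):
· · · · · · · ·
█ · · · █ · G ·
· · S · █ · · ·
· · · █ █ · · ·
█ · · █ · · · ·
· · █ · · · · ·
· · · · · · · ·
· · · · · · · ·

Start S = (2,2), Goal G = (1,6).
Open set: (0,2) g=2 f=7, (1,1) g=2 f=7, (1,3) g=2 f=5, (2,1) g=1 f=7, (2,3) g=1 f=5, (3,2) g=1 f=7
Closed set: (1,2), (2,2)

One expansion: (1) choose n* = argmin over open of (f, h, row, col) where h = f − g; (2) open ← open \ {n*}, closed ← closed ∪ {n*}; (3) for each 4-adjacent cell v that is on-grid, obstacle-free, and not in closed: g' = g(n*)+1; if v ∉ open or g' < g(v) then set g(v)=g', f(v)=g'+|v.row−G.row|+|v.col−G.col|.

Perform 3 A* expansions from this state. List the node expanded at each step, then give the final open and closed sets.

step 1: expand (1,3) (f=5, h=3) → closed; open now [(0,2) g=2 f=7, (0,3) g=3 f=7, (1,1) g=2 f=7, (2,1) g=1 f=7, (2,3) g=1 f=5, (3,2) g=1 f=7]
step 2: expand (2,3) (f=5, h=4) → closed; open now [(0,2) g=2 f=7, (0,3) g=3 f=7, (1,1) g=2 f=7, (2,1) g=1 f=7, (3,2) g=1 f=7]
step 3: expand (0,3) (f=7, h=4) → closed; open now [(0,2) g=2 f=7, (0,4) g=4 f=7, (1,1) g=2 f=7, (2,1) g=1 f=7, (3,2) g=1 f=7]

order=[(1,3) → (2,3) → (0,3)]; open=[(0,2) g=2 f=7, (0,4) g=4 f=7, (1,1) g=2 f=7, (2,1) g=1 f=7, (3,2) g=1 f=7]; closed=[(0,3), (1,2), (1,3), (2,2), (2,3)]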